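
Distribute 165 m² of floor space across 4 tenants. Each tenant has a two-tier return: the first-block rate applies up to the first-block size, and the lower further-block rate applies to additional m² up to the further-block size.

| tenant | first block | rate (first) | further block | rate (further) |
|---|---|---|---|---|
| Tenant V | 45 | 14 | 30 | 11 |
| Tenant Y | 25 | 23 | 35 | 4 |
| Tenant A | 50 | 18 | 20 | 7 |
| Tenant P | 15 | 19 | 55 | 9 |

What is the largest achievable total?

2720

Rank every tier by rate: Tenant Y/first 23 > Tenant P/first 19 > Tenant A/first 18 > Tenant V/first 14 > Tenant V/second 11 > Tenant P/second 9 > Tenant A/second 7 > Tenant Y/second 4.
Tenant Y first at 23: fill all 25 ; 140 left.
Tenant P/first (19): +15 ; 125 left.
Fill Tenant A first block (50 at 18) ; 75 left.
Tenant V/first (14): +45 ; 30 left.
Tenant V second at 11: fill all 30 ; 0 left.
Total = 23×25 + 19×15 + 18×50 + 14×45 + 11×30 = 2720.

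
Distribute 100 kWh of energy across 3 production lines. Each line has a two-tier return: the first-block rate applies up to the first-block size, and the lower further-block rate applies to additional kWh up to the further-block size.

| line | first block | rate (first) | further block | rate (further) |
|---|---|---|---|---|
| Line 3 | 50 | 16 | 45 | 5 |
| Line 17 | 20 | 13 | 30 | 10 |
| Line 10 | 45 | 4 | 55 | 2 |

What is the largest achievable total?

Rank every tier by rate: Line 3/tier1 16 > Line 17/tier1 13 > Line 17/tier2 10 > Line 3/tier2 5 > Line 10/tier1 4 > Line 10/tier2 2.
Line 3 tier1 at 16: fill all 50 → 50 left.
Line 17 tier1 at 13: fill all 20 → 30 left.
Fill Line 17 tier2 block (30 at 10) → 0 left.
Total = 16×50 + 13×20 + 10×30 = 1360.

1360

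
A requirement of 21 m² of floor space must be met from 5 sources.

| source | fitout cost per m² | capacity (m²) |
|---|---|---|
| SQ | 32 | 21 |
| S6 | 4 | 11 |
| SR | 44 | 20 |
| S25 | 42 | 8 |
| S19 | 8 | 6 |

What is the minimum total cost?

Cheapest first:
S6 at 4: take all 11 m² → 10 still needed.
Take 6 from S19 at 8 → need 4 more.
SQ (32): take the remaining 4 → done.
S25, SR: unused.
Cost = 11×4 + 6×8 + 4×32 = 220.

220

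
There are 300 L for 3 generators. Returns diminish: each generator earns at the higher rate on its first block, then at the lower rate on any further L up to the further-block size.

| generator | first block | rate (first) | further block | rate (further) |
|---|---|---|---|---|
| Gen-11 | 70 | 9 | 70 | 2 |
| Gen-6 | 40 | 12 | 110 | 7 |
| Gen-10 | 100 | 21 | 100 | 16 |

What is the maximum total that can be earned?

Order all 6 blocks by rate: Gen-10/T1 21 > Gen-10/T2 16 > Gen-6/T1 12 > Gen-11/T1 9 > Gen-6/T2 7 > Gen-11/T2 2.
Gen-10 T1 at 21: fill all 100 ; 200 left.
Gen-10/T2 (16): +100 ; 100 left.
Gen-6/T1 (12): +40 ; 60 left.
60 remain; put them into Gen-11 T1 at 9.
Total = 21×100 + 16×100 + 12×40 + 9×60 = 4720.

4720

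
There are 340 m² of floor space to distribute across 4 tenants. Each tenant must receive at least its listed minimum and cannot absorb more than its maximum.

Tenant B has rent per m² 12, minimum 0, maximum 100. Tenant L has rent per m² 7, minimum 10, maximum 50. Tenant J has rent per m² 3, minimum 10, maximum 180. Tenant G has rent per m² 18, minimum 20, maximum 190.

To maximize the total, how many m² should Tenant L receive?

Meeting every minimum uses 0+10+10+20 = 40 m², leaving 300.
Rank by rent per m²: Tenant G 18 > Tenant B 12 > Tenant L 7 > Tenant J 3.
Give Tenant G 170 more to hit its cap of 190 → 130 left.
Tenant B takes 100 more to reach its cap of 100 → 30 left.
Tenant L: +30 (room for 40) → 40. Pool exhausted.

40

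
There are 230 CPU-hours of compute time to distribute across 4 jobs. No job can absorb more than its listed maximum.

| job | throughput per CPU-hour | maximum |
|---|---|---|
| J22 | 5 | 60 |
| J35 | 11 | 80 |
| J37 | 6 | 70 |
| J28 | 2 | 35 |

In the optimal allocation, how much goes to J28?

20

Rank by throughput per CPU-hour: J35 11 > J37 6 > J22 5 > J28 2.
J35: +80 to 80 (cap) — 150 left.
J37: +70 to 70 (cap) — 80 left.
J22 takes 60 to reach its cap of 60 — 20 left.
Only 20 left; J28 takes them to reach 20.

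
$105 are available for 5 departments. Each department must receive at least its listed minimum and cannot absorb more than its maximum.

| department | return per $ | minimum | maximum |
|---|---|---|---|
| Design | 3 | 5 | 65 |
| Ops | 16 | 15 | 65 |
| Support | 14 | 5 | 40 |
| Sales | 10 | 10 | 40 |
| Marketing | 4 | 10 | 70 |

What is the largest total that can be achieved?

Meeting every minimum uses 5+15+5+10+10 = 45 $, leaving 60.
Rank by return per $: Ops 16 > Support 14 > Sales 10 > Marketing 4 > Design 3.
Give Ops 50 more to hit its cap of 65 ; 10 left.
Only 10 left; Support takes them to reach 15.
Total = 3×5 + 16×65 + 14×15 + 10×10 + 4×10 = 1405.

1405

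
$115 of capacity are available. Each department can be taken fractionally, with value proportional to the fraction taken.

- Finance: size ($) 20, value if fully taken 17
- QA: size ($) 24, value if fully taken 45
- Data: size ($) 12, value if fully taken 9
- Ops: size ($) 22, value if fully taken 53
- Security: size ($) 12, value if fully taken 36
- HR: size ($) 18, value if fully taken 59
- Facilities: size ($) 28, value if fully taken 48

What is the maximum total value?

Rank by value-to-size ratio: HR 59/18≈3.28, Security 36/12≈3, Ops 53/22≈2.41, QA 45/24≈1.88, Facilities 48/28≈1.71, Finance 17/20≈0.85, Data 9/12≈0.75.
HR: take in full, 18 $ for value 59 — 97 left.
Security: take in full, 12 $ for value 36 — 85 left.
Take all of Ops (22 $, value 53) — 63 $ left.
All 24 $ of QA fit (value 45) — 39 remain.
All 28 $ of Facilities fit (value 48) — 11 remain.
Only 11 $ remain; take 11/20 of Finance for value 17×11/20 = 9.35.
Total value = 250.35.

250.35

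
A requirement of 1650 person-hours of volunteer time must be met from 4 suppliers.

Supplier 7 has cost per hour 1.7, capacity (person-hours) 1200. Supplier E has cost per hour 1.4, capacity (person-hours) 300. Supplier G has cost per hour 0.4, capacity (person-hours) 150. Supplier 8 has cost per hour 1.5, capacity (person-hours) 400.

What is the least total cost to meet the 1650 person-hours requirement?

2440

Cheapest first:
Supplier G at 0.4: take all 150 person-hours ; 1500 still needed.
Supplier E at 1.4: take all 300 person-hours ; 1200 still needed.
Take 400 from Supplier 8 at 1.5 ; need 800 more.
Supplier 7 (1.7): take the remaining 800 ; done.
Cost = 150×0.4 + 300×1.4 + 400×1.5 + 800×1.7 = 2440.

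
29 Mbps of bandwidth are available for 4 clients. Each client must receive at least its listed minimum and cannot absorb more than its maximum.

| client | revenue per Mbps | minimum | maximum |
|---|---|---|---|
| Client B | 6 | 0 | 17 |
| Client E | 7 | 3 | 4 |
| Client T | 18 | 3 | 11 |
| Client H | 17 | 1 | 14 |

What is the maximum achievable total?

464

Meeting every minimum uses 0+3+3+1 = 7 Mbps, leaving 22.
Highest revenue per Mbps first: Client T 18 > Client H 17 > Client E 7 > Client B 6.
Client T: +8 to 11 (cap) ; 14 left.
Give Client H 13 more to hit its cap of 14 ; 1 left.
Client E: +1 to 4 (cap) ; 0 left.
Total = 7×4 + 18×11 + 17×14 = 464.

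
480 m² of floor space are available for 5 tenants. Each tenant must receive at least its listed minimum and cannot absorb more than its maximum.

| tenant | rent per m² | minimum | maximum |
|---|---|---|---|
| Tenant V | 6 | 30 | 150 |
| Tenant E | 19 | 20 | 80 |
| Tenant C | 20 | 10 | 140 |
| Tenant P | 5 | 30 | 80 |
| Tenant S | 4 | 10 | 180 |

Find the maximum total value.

Meeting every minimum uses 30+20+10+30+10 = 100 m², leaving 380.
Order the tenants by rent per m²: Tenant C 20 > Tenant E 19 > Tenant V 6 > Tenant P 5 > Tenant S 4.
Tenant C: +130 to 140 (cap) — 250 left.
Tenant E: +60 to 80 (cap) — 190 left.
Tenant V takes 120 more to reach its cap of 150 — 70 left.
Tenant P takes 50 more to reach its cap of 80 — 20 left.
Tenant S: +20 (room for 170) → 30. Pool exhausted.
Total = 6×150 + 19×80 + 20×140 + 5×80 + 4×30 = 5740.

5740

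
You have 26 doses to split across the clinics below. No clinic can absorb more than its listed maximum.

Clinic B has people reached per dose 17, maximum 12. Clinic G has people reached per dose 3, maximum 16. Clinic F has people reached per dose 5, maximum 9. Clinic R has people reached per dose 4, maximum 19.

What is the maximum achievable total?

269

Rank by people reached per dose: Clinic B 17 > Clinic F 5 > Clinic R 4 > Clinic G 3.
Clinic B takes 12 to reach its cap of 12 → 14 left.
Clinic F takes 9 to reach its cap of 9 → 5 left.
Only 5 left; Clinic R takes them to reach 5.
Total = 17×12 + 5×9 + 4×5 = 269.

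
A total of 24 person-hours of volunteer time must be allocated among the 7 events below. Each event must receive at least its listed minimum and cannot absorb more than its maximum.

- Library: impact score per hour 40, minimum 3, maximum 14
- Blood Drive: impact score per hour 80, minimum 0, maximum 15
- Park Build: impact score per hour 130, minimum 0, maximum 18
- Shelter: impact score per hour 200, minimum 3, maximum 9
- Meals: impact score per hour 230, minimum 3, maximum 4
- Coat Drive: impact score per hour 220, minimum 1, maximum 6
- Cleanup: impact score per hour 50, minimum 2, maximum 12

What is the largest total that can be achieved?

4260

Meeting every minimum uses 3+0+0+3+3+1+2 = 12 person-hours, leaving 12.
Rank by impact score per hour: Meals 230 > Coat Drive 220 > Shelter 200 > Park Build 130 > Blood Drive 80 > Cleanup 50 > Library 40.
Meals takes 1 more to reach its cap of 4 — 11 left.
Coat Drive takes 5 more to reach its cap of 6 — 6 left.
Shelter takes 6 more to reach its cap of 9 — 0 left.
Total = 40×3 + 200×9 + 230×4 + 220×6 + 50×2 = 4260.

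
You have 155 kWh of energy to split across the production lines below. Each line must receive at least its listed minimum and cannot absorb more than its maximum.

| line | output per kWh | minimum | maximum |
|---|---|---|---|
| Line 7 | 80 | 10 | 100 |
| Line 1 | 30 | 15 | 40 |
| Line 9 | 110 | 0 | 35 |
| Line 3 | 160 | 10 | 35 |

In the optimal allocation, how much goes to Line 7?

70

Meeting every minimum uses 10+15+0+10 = 35 kWh, leaving 120.
Highest output per kWh first: Line 3 160 > Line 9 110 > Line 7 80 > Line 1 30.
Line 3 takes 25 more to reach its cap of 35 — 95 left.
Line 9: +35 to 35 (cap) — 60 left.
Line 7 has room for 90 more but only 60 remain, so it gets 70.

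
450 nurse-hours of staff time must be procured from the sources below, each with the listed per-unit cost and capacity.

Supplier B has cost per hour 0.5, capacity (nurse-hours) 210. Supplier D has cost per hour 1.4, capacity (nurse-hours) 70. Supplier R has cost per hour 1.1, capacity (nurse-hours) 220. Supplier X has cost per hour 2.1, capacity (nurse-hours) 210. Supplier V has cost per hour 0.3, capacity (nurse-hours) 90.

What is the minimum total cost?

297

Fill from the cheapest source first.
Supplier V (0.3): use full 90 — 360 nurse-hours to go.
Supplier B at 0.5: take all 210 nurse-hours — 150 still needed.
Supplier R (1.1): take the remaining 150 — done.
Supplier D, Supplier X: unused.
Cost = 90×0.3 + 210×0.5 + 150×1.1 = 297.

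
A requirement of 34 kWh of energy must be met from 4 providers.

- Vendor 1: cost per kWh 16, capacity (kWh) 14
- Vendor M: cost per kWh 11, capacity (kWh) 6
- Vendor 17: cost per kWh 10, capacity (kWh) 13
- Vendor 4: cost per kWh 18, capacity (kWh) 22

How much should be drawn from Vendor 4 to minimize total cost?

Cheapest first:
Vendor 17 at 10: take all 13 kWh — 21 still needed.
Vendor M at 11: take all 6 kWh — 15 still needed.
Vendor 1 at 16: take all 14 kWh — 1 still needed.
Take 1 from Vendor 4 at 18 to finish.

1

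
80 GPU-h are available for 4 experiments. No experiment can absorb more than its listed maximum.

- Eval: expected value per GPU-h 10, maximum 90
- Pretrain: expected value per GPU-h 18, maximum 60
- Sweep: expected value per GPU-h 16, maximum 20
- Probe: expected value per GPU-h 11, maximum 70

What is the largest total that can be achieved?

Highest expected value per GPU-h first: Pretrain 18 > Sweep 16 > Probe 11 > Eval 10.
Give Pretrain 60 to hit its cap of 60 ; 20 left.
Give Sweep 20 to hit its cap of 20 ; 0 left.
Total = 18×60 + 16×20 = 1400.

1400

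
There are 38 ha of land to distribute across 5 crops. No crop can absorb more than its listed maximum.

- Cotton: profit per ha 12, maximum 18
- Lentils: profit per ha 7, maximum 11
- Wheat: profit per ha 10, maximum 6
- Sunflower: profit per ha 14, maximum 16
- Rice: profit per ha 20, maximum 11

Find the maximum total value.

Rank by profit per ha: Rice 20 > Sunflower 14 > Cotton 12 > Wheat 10 > Lentils 7.
Rice takes 11 to reach its cap of 11 ; 27 left.
Give Sunflower 16 to hit its cap of 16 ; 11 left.
Cotton: +11 (room for 18) → 11. Pool exhausted.
Total = 12×11 + 14×16 + 20×11 = 576.

576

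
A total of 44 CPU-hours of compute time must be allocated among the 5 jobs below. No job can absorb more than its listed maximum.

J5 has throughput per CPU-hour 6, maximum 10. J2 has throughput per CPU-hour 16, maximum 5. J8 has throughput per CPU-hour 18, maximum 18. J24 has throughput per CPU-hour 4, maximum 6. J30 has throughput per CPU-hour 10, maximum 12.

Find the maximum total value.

Order the jobs by throughput per CPU-hour: J8 18 > J2 16 > J30 10 > J5 6 > J24 4.
J8 takes 18 to reach its cap of 18 — 26 left.
J2 takes 5 to reach its cap of 5 — 21 left.
J30 takes 12 to reach its cap of 12 — 9 left.
J5: +9 (room for 10) → 9. Pool exhausted.
Total = 6×9 + 16×5 + 18×18 + 10×12 = 578.

578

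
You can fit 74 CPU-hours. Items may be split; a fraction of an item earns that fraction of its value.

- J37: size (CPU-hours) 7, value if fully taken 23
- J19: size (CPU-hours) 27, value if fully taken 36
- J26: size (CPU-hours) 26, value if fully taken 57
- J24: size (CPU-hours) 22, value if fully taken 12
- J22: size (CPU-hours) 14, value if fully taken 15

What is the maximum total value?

Best value per unit of size first: J37 23/7≈3.29, J26 57/26≈2.19, J19 36/27≈1.33, J22 15/14≈1.07, J24 12/22≈0.545.
Take all of J37 (7 CPU-hours, value 23) ; 67 CPU-hours left.
Take all of J26 (26 CPU-hours, value 57) ; 41 CPU-hours left.
All 27 CPU-hours of J19 fit (value 36) ; 14 remain.
All 14 CPU-hours of J22 fit (value 15) ; 0 remain.
Total value = 131.

131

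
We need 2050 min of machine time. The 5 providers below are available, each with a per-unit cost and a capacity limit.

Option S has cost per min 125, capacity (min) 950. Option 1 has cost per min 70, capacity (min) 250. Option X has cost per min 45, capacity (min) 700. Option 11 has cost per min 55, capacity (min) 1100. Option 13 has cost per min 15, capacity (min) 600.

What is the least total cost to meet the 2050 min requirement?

81750

Cheapest first:
Option 13 (15): use full 600 ; 1450 min to go.
Option X at 45: take all 700 min ; 750 still needed.
Option 11 (55): take the remaining 750 ; done.
Option 1, Option S: unused.
Cost = 600×15 + 700×45 + 750×55 = 81750.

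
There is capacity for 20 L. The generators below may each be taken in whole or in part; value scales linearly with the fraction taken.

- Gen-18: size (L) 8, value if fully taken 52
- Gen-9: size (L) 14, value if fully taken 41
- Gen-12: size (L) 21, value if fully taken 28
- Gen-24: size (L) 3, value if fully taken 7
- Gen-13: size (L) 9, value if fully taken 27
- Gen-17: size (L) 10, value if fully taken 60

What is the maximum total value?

Rank by value-to-size ratio: Gen-18 52/8≈6.5, Gen-17 60/10≈6, Gen-13 27/9≈3, Gen-9 41/14≈2.93, Gen-24 7/3≈2.33, Gen-12 28/21≈1.33.
All 8 L of Gen-18 fit (value 52) → 12 remain.
All 10 L of Gen-17 fit (value 60) → 2 remain.
2 L left: a 2/9 share of Gen-13 gives 27×2/9 = 6.
Total value = 118.

118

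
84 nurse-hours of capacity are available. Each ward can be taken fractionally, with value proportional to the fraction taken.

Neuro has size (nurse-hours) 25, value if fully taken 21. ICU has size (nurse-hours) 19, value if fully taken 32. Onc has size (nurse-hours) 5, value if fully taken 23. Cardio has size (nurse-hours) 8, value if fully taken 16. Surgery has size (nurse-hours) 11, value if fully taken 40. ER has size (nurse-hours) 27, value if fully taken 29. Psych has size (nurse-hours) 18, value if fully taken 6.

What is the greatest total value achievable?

Sort by value density: Onc 23/5≈4.6, Surgery 40/11≈3.64, Cardio 16/8≈2, ICU 32/19≈1.68, ER 29/27≈1.07, Neuro 21/25≈0.84, Psych 6/18≈0.333.
Take all of Onc (5 nurse-hours, value 23) → 79 nurse-hours left.
Surgery: take in full, 11 nurse-hours for value 40 → 68 left.
Cardio: take in full, 8 nurse-hours for value 16 → 60 left.
Take all of ICU (19 nurse-hours, value 32) → 41 nurse-hours left.
ER: take in full, 27 nurse-hours for value 29 → 14 left.
Only 14 nurse-hours remain; take 14/25 of Neuro for value 21×14/25 = 11.76.
Total value = 151.76.

151.76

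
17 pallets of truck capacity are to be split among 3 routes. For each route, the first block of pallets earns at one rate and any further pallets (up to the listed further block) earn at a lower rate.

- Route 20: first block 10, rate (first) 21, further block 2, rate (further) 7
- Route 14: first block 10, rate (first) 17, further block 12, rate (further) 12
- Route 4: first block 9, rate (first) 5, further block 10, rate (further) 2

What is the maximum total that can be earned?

Rank every tier by rate: Route 20/tier1 21 > Route 14/tier1 17 > Route 14/tier2 12 > Route 20/tier2 7 > Route 4/tier1 5 > Route 4/tier2 2.
Route 20/tier1 (21): +10 ; 7 left.
Route 14/tier1: +7 of 10 at 17; pool empty.
Total = 21×10 + 17×7 = 329.

329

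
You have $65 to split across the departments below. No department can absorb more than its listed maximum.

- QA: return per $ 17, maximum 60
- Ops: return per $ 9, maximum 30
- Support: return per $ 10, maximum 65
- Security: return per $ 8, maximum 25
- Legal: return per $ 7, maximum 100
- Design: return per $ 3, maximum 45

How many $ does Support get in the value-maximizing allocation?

Highest return per $ first: QA 17 > Support 10 > Ops 9 > Security 8 > Legal 7 > Design 3.
Give QA 60 to hit its cap of 60 — 5 left.
Only 5 left; Support takes them to reach 5.

5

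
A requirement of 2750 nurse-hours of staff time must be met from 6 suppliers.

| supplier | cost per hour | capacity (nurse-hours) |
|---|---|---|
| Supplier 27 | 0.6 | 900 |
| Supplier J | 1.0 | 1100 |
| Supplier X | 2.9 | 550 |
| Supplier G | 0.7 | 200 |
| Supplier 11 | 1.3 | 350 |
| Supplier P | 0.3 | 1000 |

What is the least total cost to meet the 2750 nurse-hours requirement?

1630

Use suppliers in increasing cost order.
Supplier P (0.3): use full 1000 ; 1750 nurse-hours to go.
Supplier 27 at 0.6: take all 900 nurse-hours ; 850 still needed.
Supplier G (0.7): use full 200 ; 650 nurse-hours to go.
Supplier J at 1.0: take 650 of its 1100 ; requirement met.
Supplier 11, Supplier X: unused.
Cost = 1000×0.3 + 900×0.6 + 200×0.7 + 650×1.0 = 1630.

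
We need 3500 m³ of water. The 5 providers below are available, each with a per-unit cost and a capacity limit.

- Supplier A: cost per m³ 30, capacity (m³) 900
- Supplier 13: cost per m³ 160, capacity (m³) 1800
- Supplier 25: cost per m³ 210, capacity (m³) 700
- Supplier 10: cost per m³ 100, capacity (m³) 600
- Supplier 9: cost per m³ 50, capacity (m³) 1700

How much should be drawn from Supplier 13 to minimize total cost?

300

Use providers in increasing cost order.
Supplier A (30): use full 900 ; 2600 m³ to go.
Supplier 9 at 50: take all 1700 m³ ; 900 still needed.
Supplier 10 (100): use full 600 ; 300 m³ to go.
Supplier 13 at 160: take 300 of its 1800 ; requirement met.
Supplier 25: unused.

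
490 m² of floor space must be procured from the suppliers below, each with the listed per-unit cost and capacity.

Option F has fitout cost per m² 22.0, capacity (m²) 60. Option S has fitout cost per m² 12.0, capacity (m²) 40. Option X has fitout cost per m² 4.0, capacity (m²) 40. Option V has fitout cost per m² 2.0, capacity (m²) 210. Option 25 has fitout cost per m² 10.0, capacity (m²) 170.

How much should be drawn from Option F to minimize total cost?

30

Use suppliers in increasing cost order.
Option V at 2.0: take all 210 m² → 280 still needed.
Option X at 4.0: take all 40 m² → 240 still needed.
Take 170 from Option 25 at 10.0 → need 70 more.
Option S (12.0): use full 40 → 30 m² to go.
Option F at 22.0: take 30 of its 60 → requirement met.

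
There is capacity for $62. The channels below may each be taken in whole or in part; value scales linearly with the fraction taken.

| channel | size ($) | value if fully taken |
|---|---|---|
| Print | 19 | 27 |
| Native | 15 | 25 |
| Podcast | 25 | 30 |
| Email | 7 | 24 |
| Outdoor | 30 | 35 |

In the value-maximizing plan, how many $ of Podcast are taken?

Sort by value density: Email 24/7≈3.43, Native 25/15≈1.67, Print 27/19≈1.42, Podcast 30/25≈1.2, Outdoor 35/30≈1.17.
Email: take in full, 7 $ for value 24 → 55 left.
Take all of Native (15 $, value 25) → 40 $ left.
All 19 $ of Print fit (value 27) → 21 remain.
Fill the last 21 $ with part of Podcast: 21/25 of it earns 25.2.

21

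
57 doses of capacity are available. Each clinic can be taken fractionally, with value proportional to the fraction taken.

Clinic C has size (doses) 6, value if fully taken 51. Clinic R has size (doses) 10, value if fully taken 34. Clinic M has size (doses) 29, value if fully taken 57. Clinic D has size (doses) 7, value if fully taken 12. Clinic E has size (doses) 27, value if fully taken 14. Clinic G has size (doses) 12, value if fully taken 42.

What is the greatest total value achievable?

Best value per unit of size first: Clinic C 51/6≈8.5, Clinic G 42/12≈3.5, Clinic R 34/10≈3.4, Clinic M 57/29≈1.97, Clinic D 12/7≈1.71, Clinic E 14/27≈0.519.
All 6 doses of Clinic C fit (value 51) ; 51 remain.
Clinic G: take in full, 12 doses for value 42 ; 39 left.
Clinic R: take in full, 10 doses for value 34 ; 29 left.
Clinic M: take in full, 29 doses for value 57 ; 0 left.
Total value = 184.

184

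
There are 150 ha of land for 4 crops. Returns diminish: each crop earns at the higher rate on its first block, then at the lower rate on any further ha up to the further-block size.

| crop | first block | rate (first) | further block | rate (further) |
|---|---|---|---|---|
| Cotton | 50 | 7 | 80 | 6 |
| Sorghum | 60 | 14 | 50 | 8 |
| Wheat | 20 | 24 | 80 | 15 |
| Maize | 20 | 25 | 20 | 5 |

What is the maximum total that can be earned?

Rank every tier by rate: Maize/T1 25 > Wheat/T1 24 > Wheat/T2 15 > Sorghum/T1 14 > Sorghum/T2 8 > Cotton/T1 7 > Cotton/T2 6 > Maize/T2 5.
Maize/T1 (25): +20 — 130 left.
Wheat/T1 (24): +20 — 110 left.
Wheat T2 at 15: fill all 80 — 30 left.
Sorghum T1 at 14: only 30 left, fill 30.
Total = 25×20 + 24×20 + 15×80 + 14×30 = 2600.

2600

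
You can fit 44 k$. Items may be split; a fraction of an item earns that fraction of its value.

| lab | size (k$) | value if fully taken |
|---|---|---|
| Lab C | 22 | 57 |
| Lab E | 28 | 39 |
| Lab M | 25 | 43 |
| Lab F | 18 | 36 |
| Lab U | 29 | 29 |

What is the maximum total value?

99.88

Best value per unit of size first: Lab C 57/22≈2.59, Lab F 36/18≈2, Lab M 43/25≈1.72, Lab E 39/28≈1.39, Lab U 29/29≈1.
Take all of Lab C (22 k$, value 57) — 22 k$ left.
All 18 k$ of Lab F fit (value 36) — 4 remain.
Only 4 k$ remain; take 4/25 of Lab M for value 43×4/25 = 6.88.
Total value = 99.88.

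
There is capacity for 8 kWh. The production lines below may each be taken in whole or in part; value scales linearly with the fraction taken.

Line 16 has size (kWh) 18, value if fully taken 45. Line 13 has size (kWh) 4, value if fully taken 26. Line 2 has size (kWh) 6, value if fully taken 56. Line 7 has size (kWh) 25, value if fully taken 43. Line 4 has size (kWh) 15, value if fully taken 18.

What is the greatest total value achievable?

69

Sort by value density: Line 2 56/6≈9.33, Line 13 26/4≈6.5, Line 16 45/18≈2.5, Line 7 43/25≈1.72, Line 4 18/15≈1.2.
Take all of Line 2 (6 kWh, value 56) — 2 kWh left.
Fill the last 2 kWh with part of Line 13: 2/4 of it earns 13.
Total value = 69.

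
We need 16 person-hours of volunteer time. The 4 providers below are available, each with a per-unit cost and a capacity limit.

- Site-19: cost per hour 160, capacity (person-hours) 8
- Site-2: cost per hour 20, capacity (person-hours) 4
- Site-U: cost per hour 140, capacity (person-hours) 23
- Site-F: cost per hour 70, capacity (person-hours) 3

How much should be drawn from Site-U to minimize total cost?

Use providers in increasing cost order.
Site-2 at 20: take all 4 person-hours — 12 still needed.
Site-F (70): use full 3 — 9 person-hours to go.
Site-U (140): take the remaining 9 — done.
Site-19: unused.

9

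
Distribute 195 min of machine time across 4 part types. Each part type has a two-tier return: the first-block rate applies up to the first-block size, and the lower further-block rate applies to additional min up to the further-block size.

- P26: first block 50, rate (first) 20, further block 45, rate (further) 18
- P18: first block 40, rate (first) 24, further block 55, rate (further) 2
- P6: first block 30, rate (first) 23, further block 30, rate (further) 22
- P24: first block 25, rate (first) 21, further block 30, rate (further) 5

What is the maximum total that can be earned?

Order all 8 blocks by rate: P18/T1 24 > P6/T1 23 > P6/T2 22 > P24/T1 21 > P26/T1 20 > P26/T2 18 > P24/T2 5 > P18/T2 2.
P18 T1 at 24: fill all 40 → 155 left.
Fill P6 T1 block (30 at 23) → 125 left.
P6/T2 (22): +30 → 95 left.
Fill P24 T1 block (25 at 21) → 70 left.
Fill P26 T1 block (50 at 20) → 20 left.
20 remain; put them into P26 T2 at 18.
Total = 24×40 + 23×30 + 22×30 + 21×25 + 20×50 + 18×20 = 4195.

4195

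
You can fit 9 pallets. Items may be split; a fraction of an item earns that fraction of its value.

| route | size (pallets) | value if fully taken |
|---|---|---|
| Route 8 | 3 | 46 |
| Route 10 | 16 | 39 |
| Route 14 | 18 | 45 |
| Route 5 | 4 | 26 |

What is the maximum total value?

77

Rank by value-to-size ratio: Route 8 46/3≈15.3, Route 5 26/4≈6.5, Route 14 45/18≈2.5, Route 10 39/16≈2.44.
Take all of Route 8 (3 pallets, value 46) ; 6 pallets left.
All 4 pallets of Route 5 fit (value 26) ; 2 remain.
2 pallets left: a 2/18 share of Route 14 gives 45×2/18 = 5.
Total value = 77.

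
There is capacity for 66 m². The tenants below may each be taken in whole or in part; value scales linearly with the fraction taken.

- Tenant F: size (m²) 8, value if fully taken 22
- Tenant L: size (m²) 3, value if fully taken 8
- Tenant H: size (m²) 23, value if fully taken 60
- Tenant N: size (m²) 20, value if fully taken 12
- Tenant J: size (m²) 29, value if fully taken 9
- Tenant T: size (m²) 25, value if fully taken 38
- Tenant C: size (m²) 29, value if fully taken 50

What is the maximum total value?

Best value per unit of size first: Tenant F 22/8≈2.75, Tenant L 8/3≈2.67, Tenant H 60/23≈2.61, Tenant C 50/29≈1.72, Tenant T 38/25≈1.52, Tenant N 12/20≈0.6, Tenant J 9/29≈0.31.
Take all of Tenant F (8 m², value 22) → 58 m² left.
Tenant L: take in full, 3 m² for value 8 → 55 left.
All 23 m² of Tenant H fit (value 60) → 32 remain.
Take all of Tenant C (29 m², value 50) → 3 m² left.
Fill the last 3 m² with part of Tenant T: 3/25 of it earns 4.56.
Total value = 144.56.

144.56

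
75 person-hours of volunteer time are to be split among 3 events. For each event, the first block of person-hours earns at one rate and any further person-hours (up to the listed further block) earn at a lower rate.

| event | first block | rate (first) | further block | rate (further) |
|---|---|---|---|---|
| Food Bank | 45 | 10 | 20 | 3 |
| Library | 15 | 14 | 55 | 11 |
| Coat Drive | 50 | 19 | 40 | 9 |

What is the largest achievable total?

1270

Order all 6 blocks by rate: Coat Drive/T1 19 > Library/T1 14 > Library/T2 11 > Food Bank/T1 10 > Coat Drive/T2 9 > Food Bank/T2 3.
Coat Drive T1 at 19: fill all 50 → 25 left.
Library T1 at 14: fill all 15 → 10 left.
Library/T2: +10 of 55 at 11; pool empty.
Total = 19×50 + 14×15 + 11×10 = 1270.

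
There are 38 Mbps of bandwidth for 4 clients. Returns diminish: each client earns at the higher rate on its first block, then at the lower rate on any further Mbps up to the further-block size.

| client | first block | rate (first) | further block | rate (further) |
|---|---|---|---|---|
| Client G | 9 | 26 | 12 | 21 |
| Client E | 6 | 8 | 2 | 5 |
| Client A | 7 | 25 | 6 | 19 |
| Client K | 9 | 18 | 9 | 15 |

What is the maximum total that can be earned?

847

Treat each block as its own option and order by rate: Client G/T1 26 > Client A/T1 25 > Client G/T2 21 > Client A/T2 19 > Client K/T1 18 > Client K/T2 15 > Client E/T1 8 > Client E/T2 5.
Fill Client G T1 block (9 at 26) → 29 left.
Client A T1 at 25: fill all 7 → 22 left.
Client G/T2 (21): +12 → 10 left.
Fill Client A T2 block (6 at 19) → 4 left.
Client K T1 at 18: only 4 left, fill 4.
Total = 26×9 + 25×7 + 21×12 + 19×6 + 18×4 = 847.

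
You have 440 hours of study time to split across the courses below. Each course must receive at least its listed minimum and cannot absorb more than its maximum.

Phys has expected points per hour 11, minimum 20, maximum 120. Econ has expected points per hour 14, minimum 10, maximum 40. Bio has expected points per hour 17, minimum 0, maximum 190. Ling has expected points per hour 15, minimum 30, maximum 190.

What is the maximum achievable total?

6860

Meeting every minimum uses 20+10+0+30 = 60 hours, leaving 380.
Rank by expected points per hour: Bio 17 > Ling 15 > Econ 14 > Phys 11.
Give Bio 190 more to hit its cap of 190 → 190 left.
Give Ling 160 more to hit its cap of 190 → 30 left.
Econ takes 30 more to reach its cap of 40 → 0 left.
Total = 11×20 + 14×40 + 17×190 + 15×190 = 6860.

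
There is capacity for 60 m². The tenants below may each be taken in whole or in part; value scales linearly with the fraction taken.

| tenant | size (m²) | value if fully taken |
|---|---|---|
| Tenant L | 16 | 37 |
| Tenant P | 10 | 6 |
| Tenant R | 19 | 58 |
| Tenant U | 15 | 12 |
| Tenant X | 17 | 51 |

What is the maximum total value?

152.4

Rank by value-to-size ratio: Tenant R 58/19≈3.05, Tenant X 51/17≈3, Tenant L 37/16≈2.31, Tenant U 12/15≈0.8, Tenant P 6/10≈0.6.
Tenant R: take in full, 19 m² for value 58 — 41 left.
Take all of Tenant X (17 m², value 51) — 24 m² left.
Take all of Tenant L (16 m², value 37) — 8 m² left.
8 m² left: a 8/15 share of Tenant U gives 12×8/15 = 6.4.
Total value = 152.4.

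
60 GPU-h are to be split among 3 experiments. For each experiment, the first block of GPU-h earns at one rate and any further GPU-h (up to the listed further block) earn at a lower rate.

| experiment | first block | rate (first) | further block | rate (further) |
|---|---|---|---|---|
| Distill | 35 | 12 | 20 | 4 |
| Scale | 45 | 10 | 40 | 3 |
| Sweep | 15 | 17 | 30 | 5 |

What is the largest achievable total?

775

Treat each block as its own option and order by rate: Sweep/tier1 17 > Distill/tier1 12 > Scale/tier1 10 > Sweep/tier2 5 > Distill/tier2 4 > Scale/tier2 3.
Sweep/tier1 (17): +15 — 45 left.
Distill/tier1 (12): +35 — 10 left.
10 remain; put them into Scale tier1 at 10.
Total = 17×15 + 12×35 + 10×10 = 775.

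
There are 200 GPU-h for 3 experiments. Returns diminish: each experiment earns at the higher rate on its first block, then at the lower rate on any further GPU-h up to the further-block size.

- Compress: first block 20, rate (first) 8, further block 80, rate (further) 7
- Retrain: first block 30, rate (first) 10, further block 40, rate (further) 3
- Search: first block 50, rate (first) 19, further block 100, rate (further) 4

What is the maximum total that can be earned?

2050

Order all 6 blocks by rate: Search/first 19 > Retrain/first 10 > Compress/first 8 > Compress/second 7 > Search/second 4 > Retrain/second 3.
Fill Search first block (50 at 19) → 150 left.
Retrain/first (10): +30 → 120 left.
Compress first at 8: fill all 20 → 100 left.
Compress second at 7: fill all 80 → 20 left.
Search/second: +20 of 100 at 4; pool empty.
Total = 19×50 + 10×30 + 8×20 + 7×80 + 4×20 = 2050.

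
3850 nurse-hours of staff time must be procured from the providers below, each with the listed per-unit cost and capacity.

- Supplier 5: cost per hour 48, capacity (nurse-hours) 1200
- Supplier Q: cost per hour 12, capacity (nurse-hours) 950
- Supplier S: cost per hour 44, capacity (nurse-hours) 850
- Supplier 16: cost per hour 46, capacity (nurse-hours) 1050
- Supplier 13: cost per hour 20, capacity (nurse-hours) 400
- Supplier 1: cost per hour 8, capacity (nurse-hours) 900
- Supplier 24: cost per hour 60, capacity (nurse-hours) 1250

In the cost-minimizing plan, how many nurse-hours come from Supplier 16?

Cheapest first:
Supplier 1 (8): use full 900 ; 2950 nurse-hours to go.
Supplier Q at 12: take all 950 nurse-hours ; 2000 still needed.
Supplier 13 (20): use full 400 ; 1600 nurse-hours to go.
Take 850 from Supplier S at 44 ; need 750 more.
Take 750 from Supplier 16 at 46 to finish.
Supplier 5, Supplier 24: unused.

750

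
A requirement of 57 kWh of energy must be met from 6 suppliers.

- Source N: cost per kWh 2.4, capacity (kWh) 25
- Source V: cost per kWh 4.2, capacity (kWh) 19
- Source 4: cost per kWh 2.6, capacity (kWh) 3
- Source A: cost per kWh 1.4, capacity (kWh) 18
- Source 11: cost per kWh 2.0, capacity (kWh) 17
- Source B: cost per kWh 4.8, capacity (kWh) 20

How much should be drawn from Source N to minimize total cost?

22

Use suppliers in increasing cost order.
Take 18 from Source A at 1.4 ; need 39 more.
Source 11 at 2.0: take all 17 kWh ; 22 still needed.
Source N at 2.4: take 22 of its 25 ; requirement met.
Source 4, Source V, Source B: unused.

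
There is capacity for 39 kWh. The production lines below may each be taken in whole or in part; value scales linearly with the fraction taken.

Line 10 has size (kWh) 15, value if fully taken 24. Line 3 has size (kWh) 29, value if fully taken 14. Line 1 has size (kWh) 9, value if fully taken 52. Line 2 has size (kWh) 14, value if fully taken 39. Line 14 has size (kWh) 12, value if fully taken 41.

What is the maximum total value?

138.4

Sort by value density: Line 1 52/9≈5.78, Line 14 41/12≈3.42, Line 2 39/14≈2.79, Line 10 24/15≈1.6, Line 3 14/29≈0.483.
Line 1: take in full, 9 kWh for value 52 — 30 left.
Take all of Line 14 (12 kWh, value 41) — 18 kWh left.
Line 2: take in full, 14 kWh for value 39 — 4 left.
Only 4 kWh remain; take 4/15 of Line 10 for value 24×4/15 = 6.4.
Total value = 138.4.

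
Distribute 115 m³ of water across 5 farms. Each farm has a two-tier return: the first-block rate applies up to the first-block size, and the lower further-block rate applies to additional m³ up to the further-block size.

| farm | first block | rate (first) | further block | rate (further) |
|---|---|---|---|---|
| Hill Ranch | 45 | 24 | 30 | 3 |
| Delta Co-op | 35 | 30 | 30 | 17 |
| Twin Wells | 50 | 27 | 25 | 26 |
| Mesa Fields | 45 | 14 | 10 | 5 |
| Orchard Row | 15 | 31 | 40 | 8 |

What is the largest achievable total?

3255

Treat each block as its own option and order by rate: Orchard Row/first 31 > Delta Co-op/first 30 > Twin Wells/first 27 > Twin Wells/second 26 > Hill Ranch/first 24 > Delta Co-op/second 17 > Mesa Fields/first 14 > Orchard Row/second 8 > Mesa Fields/second 5 > Hill Ranch/second 3.
Fill Orchard Row first block (15 at 31) ; 100 left.
Fill Delta Co-op first block (35 at 30) ; 65 left.
Fill Twin Wells first block (50 at 27) ; 15 left.
Twin Wells/second: +15 of 25 at 26; pool empty.
Total = 31×15 + 30×35 + 27×50 + 26×15 = 3255.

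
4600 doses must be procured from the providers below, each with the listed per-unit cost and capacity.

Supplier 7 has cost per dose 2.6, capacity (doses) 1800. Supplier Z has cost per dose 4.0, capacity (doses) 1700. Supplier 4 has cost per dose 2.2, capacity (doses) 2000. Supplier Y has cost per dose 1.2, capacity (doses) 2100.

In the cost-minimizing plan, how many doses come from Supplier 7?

Use providers in increasing cost order.
Supplier Y at 1.2: take all 2100 doses → 2500 still needed.
Supplier 4 at 2.2: take all 2000 doses → 500 still needed.
Take 500 from Supplier 7 at 2.6 to finish.
Supplier Z: unused.

500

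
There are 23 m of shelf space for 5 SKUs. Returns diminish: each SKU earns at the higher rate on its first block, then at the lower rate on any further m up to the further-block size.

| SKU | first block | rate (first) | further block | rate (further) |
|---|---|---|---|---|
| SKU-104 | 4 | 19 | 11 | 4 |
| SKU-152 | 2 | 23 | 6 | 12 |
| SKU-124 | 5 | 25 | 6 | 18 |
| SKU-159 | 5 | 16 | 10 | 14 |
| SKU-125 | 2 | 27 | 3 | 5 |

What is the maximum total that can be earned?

Rank every tier by rate: SKU-125/T1 27 > SKU-124/T1 25 > SKU-152/T1 23 > SKU-104/T1 19 > SKU-124/T2 18 > SKU-159/T1 16 > SKU-159/T2 14 > SKU-152/T2 12 > SKU-125/T2 5 > SKU-104/T2 4.
SKU-125/T1 (27): +2 → 21 left.
SKU-124 T1 at 25: fill all 5 → 16 left.
SKU-152/T1 (23): +2 → 14 left.
Fill SKU-104 T1 block (4 at 19) → 10 left.
SKU-124/T2 (18): +6 → 4 left.
SKU-159 T1 at 16: only 4 left, fill 4.
Total = 27×2 + 25×5 + 23×2 + 19×4 + 18×6 + 16×4 = 473.

473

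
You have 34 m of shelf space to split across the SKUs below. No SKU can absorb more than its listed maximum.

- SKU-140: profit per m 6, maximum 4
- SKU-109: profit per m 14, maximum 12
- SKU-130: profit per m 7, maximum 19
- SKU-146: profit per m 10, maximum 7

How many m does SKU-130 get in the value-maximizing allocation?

15

Highest profit per m first: SKU-109 14 > SKU-146 10 > SKU-130 7 > SKU-140 6.
SKU-109: +12 to 12 (cap) — 22 left.
SKU-146: +7 to 7 (cap) — 15 left.
SKU-130 has room for 19 but only 15 remain, so it gets 15.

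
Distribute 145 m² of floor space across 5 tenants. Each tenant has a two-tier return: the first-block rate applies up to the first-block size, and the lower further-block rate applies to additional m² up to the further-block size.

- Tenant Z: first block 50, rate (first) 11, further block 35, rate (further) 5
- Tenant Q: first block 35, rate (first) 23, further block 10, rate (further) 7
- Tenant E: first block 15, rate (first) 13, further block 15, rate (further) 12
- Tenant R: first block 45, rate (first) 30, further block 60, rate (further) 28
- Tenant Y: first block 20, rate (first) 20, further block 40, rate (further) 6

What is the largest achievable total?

Rank every tier by rate: Tenant R/tier1 30 > Tenant R/tier2 28 > Tenant Q/tier1 23 > Tenant Y/tier1 20 > Tenant E/tier1 13 > Tenant E/tier2 12 > Tenant Z/tier1 11 > Tenant Q/tier2 7 > Tenant Y/tier2 6 > Tenant Z/tier2 5.
Tenant R/tier1 (30): +45 ; 100 left.
Fill Tenant R tier2 block (60 at 28) ; 40 left.
Fill Tenant Q tier1 block (35 at 23) ; 5 left.
5 remain; put them into Tenant Y tier1 at 20.
Total = 30×45 + 28×60 + 23×35 + 20×5 = 3935.

3935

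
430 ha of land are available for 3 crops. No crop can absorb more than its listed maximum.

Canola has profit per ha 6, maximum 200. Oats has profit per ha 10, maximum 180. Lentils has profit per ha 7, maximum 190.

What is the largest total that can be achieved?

Order the crops by profit per ha: Oats 10 > Lentils 7 > Canola 6.
Oats takes 180 to reach its cap of 180 → 250 left.
Give Lentils 190 to hit its cap of 190 → 60 left.
Only 60 left; Canola takes them to reach 60.
Total = 6×60 + 10×180 + 7×190 = 3490.

3490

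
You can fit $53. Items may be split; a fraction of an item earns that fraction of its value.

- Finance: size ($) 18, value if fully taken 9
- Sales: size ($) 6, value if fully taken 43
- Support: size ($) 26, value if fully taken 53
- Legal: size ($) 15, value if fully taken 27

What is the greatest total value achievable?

126

Rank by value-to-size ratio: Sales 43/6≈7.17, Support 53/26≈2.04, Legal 27/15≈1.8, Finance 9/18≈0.5.
All 6 $ of Sales fit (value 43) — 47 remain.
All 26 $ of Support fit (value 53) — 21 remain.
All 15 $ of Legal fit (value 27) — 6 remain.
Fill the last 6 $ with part of Finance: 6/18 of it earns 3.
Total value = 126.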